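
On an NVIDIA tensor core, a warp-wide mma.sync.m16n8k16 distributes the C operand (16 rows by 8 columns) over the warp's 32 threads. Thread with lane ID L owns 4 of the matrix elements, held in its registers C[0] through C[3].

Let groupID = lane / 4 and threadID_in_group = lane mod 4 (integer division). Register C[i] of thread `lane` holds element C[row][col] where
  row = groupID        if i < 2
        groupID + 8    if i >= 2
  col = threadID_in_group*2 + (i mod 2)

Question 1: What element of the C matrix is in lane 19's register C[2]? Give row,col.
lane 19: grp=4 (19/4), tig=3 (19%4)
i=2: r=4+8=12, c=3*2+0=6

12,6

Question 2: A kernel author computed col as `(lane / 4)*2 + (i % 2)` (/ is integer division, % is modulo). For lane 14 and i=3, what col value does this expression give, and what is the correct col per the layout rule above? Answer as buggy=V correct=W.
buggy=7 correct=5

`(lane / 4)*2 + (i % 2)`[14,3]->7
14: gid=3,tid=2
[3] (3+8,2*2+1) = (11,5)
col: 7 vs 5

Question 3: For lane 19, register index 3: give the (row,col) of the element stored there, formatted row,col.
12,7

lane 19: gid=4 (19/4), tid=3 (19%4)
i=3: r=4+8=12, c=3*2+1=7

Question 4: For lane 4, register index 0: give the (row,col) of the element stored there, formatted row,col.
lane 4=>4/4=1, 4 mod 4=0
i=0  r:1+0=>1  c:2·0+0=>0

1,0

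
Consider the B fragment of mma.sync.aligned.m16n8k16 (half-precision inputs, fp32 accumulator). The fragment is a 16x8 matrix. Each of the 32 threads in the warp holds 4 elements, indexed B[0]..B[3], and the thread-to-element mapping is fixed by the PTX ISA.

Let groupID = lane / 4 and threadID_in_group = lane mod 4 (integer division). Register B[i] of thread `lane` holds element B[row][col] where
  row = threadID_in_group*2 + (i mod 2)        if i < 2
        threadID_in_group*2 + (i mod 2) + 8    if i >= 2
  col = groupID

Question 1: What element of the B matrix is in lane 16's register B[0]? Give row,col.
lane 16: G=4 (16/4), T=0 (16%4)
i=0: r=0*2+0+0=0, c=G=4

0,4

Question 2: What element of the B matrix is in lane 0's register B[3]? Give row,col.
9,0

lane 0: G=0 (0/4), T=0 (0%4)
i=3: r=0*2+1+8=9, c=G=0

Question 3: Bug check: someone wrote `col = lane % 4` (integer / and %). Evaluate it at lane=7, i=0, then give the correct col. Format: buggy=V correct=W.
`lane % 4`[7,0]=>3
7: grp=1,tig=3
[0] (3*2+0+0,1) = (6,1)
col: 3 vs 1

buggy=3 correct=1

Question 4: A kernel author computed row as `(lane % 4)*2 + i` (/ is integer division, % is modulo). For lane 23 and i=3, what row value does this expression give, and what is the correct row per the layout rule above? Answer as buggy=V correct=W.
`(lane % 4)*2 + i`[23,3]=>9
L=23=>grp=23>>2=5, tig=23&3=3
[3]=>row 3·2+1+8=15  col grp=5
row: 9 vs 15

buggy=9 correct=15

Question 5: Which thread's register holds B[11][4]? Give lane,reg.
17,3

c=4->g=4  r=11->rb=1,t=1,b0=1
L=4*4+1=17  i=1*2+1=3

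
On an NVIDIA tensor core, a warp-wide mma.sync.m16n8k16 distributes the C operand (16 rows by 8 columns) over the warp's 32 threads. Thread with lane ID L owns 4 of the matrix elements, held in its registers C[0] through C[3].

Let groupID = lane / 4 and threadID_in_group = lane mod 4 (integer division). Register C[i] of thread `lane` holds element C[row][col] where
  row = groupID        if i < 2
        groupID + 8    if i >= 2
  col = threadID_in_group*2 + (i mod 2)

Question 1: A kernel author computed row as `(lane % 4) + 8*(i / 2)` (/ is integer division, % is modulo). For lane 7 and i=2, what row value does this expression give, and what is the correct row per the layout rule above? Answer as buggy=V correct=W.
buggy=11 correct=9

`(lane % 4) + 8*(i / 2)`[7,2]⇒11
lane 7⇒7/4=1, 7 mod 4=3
i=2  r:1+8⇒9  c:2·3+0⇒6
row: 11 vs 9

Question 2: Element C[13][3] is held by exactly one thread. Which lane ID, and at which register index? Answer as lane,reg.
r:13=>grp=5,rB=1  c:3=>tig=1,lo=1
L=5*4+1=21  i=1*2+1=3

21,3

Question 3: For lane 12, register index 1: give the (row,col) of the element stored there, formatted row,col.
3,1

lane 12: gid=3 (12/4), tid=0 (12%4)
i=1: r=3+0=3, c=0*2+1=1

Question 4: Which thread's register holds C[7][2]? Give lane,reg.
r:7=>grp=7,rB=0  c:2=>tig=1,lo=0
L=7*4+1=29  i=0*2+0=0

29,0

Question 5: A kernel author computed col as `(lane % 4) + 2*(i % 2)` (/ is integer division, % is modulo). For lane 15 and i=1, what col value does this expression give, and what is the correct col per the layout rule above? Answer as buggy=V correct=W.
buggy=5 correct=7

`(lane % 4) + 2*(i % 2)`[15,1]⇒5
L=15⇒gr=15>>2=3, th=15&3=3
[1]⇒row 3+0=3  col 3·2+1=7
col: 5 vs 7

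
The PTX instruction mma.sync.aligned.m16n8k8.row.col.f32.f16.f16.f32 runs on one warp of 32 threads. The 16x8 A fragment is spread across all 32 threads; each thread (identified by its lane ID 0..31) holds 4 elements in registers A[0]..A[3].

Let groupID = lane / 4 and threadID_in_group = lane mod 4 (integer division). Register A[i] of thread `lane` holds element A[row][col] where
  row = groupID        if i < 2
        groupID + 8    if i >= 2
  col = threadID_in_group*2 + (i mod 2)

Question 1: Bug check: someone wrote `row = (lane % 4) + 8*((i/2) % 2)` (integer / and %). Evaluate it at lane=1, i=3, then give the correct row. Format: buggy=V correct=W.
`(lane % 4) + 8*((i/2) % 2)`[1,3]->9
lane 1->1/4=0, 1 mod 4=1
i=3  r:0+8->8  c:2·1+1->3
row: 9 vs 8

buggy=9 correct=8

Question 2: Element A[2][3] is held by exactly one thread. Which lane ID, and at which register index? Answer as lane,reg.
r: 2->gid=2,r8=0  c: 3->tid=1,i&1=1
L=2*4+1=9  i=0*2+1=1

9,1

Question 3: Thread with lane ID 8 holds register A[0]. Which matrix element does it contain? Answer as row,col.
L=8->g=8>>2=2, t=8&3=0
[0]->row 2+0=2  col 0·2+0=0

2,0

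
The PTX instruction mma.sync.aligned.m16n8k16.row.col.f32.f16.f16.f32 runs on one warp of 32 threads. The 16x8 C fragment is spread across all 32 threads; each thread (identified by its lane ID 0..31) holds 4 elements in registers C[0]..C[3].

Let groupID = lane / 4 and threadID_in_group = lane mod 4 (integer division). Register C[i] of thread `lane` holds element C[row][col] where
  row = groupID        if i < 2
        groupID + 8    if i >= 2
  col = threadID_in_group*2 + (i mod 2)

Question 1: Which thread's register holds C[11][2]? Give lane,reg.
13,2

r:11=>grp=3,rB=1  c:2=>tig=1,lo=0
L=3*4+1=13  i=1*2+0=2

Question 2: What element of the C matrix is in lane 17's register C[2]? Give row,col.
lane 17->17/4=4, 17 mod 4=1
i=2  r:4+8->12  c:2·1+0->2

12,2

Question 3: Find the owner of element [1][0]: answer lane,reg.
r=1⇒gr=1,Rb=0  c=0⇒th=0,odd=0
L=1*4+0=4  i=0*2+0=0

4,0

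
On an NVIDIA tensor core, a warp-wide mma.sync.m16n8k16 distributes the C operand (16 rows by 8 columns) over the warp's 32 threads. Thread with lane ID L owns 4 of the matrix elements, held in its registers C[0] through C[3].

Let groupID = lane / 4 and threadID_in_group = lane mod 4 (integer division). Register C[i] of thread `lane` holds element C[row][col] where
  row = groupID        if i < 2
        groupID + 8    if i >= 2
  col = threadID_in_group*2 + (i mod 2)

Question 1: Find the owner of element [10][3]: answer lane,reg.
9,3

r=10->g=2,rb=1  c=3->t=1,b0=1
L=2*4+1=9  i=1*2+1=3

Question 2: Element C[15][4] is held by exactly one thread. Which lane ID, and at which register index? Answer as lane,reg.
30,2

r=15->g=7,rb=1  c=4->t=2,b0=0
L=7*4+2=30  i=1*2+0=2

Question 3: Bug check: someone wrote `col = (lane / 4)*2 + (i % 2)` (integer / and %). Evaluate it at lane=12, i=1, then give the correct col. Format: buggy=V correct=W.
buggy=7 correct=1

`(lane / 4)*2 + (i % 2)`[12,1]->7
lane 12->12/4=3, 12 mod 4=0
i=1  r:3+0->3  c:2·0+1->1
col: 7 vs 1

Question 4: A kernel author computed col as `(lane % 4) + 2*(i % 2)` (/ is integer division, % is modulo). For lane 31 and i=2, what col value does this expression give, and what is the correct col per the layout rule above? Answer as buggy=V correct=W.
`(lane % 4) + 2*(i % 2)`[31,2]->3
lane 31->31/4=7, 31 mod 4=3
i=2  r:7+8->15  c:2·3+0->6
col: 3 vs 6

buggy=3 correct=6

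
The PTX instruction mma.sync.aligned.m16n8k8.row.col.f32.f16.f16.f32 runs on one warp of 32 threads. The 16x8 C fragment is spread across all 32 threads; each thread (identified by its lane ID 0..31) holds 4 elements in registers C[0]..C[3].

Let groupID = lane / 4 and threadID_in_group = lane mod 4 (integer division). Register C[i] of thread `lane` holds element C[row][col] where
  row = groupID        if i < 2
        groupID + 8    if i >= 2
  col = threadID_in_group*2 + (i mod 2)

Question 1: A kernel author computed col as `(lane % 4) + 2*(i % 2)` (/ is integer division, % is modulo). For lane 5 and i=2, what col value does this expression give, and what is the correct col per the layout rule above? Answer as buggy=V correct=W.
`(lane % 4) + 2*(i % 2)`[5,2]=>1
lane 5=>5/4=1, 5 mod 4=1
i=2  r:1+8=>9  c:2·1+0=>2
col: 1 vs 2

buggy=1 correct=2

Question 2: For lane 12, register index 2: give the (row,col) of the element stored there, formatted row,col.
12: gid=3,tid=0
[2] (3+8,0*2+0) = (11,0)

11,0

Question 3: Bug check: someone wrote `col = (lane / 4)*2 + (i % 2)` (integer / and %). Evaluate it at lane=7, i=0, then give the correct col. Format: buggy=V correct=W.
`(lane / 4)*2 + (i % 2)`[7,0]→2
L=7→G=7>>2=1, T=7&3=3
[0]→row 1+0=1  col 3·2+0=6
col: 2 vs 6

buggy=2 correct=6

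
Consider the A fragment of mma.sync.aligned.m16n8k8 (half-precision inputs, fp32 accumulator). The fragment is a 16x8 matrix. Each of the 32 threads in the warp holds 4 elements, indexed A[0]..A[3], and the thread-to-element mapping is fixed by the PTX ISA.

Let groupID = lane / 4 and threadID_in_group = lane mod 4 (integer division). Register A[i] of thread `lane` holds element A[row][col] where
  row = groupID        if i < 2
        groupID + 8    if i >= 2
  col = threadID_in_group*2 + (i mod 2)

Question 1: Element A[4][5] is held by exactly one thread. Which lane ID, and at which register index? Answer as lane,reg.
r=4⇒gr=4,Rb=0  c=5⇒th=2,odd=1
L=4*4+2=18  i=0*2+1=1

18,1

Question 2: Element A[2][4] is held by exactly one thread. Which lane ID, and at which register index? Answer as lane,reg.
r=2->g=2,rb=0  c=4->t=2,b0=0
L=2*4+2=10  i=0*2+0=0

10,0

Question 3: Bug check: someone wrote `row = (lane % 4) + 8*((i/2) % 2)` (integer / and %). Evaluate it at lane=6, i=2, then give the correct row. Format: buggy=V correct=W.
`(lane % 4) + 8*((i/2) % 2)`[6,2]=>10
6: grp=1,tig=2
[2] (1+8,2*2+0) = (9,4)
row: 10 vs 9

buggy=10 correct=9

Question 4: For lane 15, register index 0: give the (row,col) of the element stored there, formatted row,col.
15: g=3,t=3
[0] (3+0,3*2+0) = (3,6)

3,6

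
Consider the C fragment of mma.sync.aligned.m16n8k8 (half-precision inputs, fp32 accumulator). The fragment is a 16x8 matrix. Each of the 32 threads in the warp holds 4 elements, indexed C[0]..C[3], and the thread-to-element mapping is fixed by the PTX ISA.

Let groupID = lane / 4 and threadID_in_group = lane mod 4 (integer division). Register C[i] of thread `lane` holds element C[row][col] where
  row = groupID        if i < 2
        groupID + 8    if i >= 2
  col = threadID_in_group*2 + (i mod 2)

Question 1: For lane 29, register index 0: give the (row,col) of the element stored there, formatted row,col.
7,2

lane 29⇒29/4=7, 29 mod 4=1
i=0  r:7+0⇒7  c:2·1+0⇒2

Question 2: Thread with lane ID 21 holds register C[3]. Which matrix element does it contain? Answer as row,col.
L=21→G=21>>2=5, T=21&3=1
[3]→row 5+8=13  col 1·2+1=3

13,3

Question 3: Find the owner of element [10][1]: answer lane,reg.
r=10→G=2,rhi=1  c=1→T=0,p=1
L=2*4+0=8  i=1*2+1=3

8,3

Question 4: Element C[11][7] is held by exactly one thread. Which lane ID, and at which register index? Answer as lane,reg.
15,3

r: 11->gid=3,r8=1  c: 7->tid=3,i&1=1
L=3*4+3=15  i=1*2+1=3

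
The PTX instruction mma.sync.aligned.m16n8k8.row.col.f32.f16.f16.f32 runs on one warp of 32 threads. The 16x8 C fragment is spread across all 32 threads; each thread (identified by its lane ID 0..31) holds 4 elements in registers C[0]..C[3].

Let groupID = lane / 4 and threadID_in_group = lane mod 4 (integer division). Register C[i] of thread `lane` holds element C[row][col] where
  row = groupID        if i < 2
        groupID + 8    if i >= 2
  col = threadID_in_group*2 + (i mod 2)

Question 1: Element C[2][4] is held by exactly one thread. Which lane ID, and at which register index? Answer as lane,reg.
r=2→G=2,rhi=0  c=4→T=2,p=0
L=2*4+2=10  i=0*2+0=0

10,0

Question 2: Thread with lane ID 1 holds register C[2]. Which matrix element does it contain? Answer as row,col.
8,2

lane 1: grp=0 (1/4), tig=1 (1%4)
i=2: r=0+8=8, c=1*2+0=2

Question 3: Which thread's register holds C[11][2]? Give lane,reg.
r: 11->gid=3,r8=1  c: 2->tid=1,i&1=0
L=3*4+1=13  i=1*2+0=2

13,2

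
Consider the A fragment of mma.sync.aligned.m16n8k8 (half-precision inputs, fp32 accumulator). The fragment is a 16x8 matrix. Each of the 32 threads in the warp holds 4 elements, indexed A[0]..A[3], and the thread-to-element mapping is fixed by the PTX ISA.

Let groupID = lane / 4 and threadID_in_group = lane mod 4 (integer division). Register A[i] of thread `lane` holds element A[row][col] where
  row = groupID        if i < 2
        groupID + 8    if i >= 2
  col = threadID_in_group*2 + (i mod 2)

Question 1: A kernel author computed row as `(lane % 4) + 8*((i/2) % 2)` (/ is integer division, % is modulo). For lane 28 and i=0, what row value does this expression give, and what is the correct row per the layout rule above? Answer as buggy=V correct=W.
`(lane % 4) + 8*((i/2) % 2)`[28,0]->0
lane 28->28/4=7, 28 mod 4=0
i=0  r:7+0->7  c:2·0+0->0
row: 0 vs 7

buggy=0 correct=7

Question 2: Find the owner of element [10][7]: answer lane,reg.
r=10⇒gr=2,Rb=1  c=7⇒th=3,odd=1
L=2*4+3=11  i=1*2+1=3

11,3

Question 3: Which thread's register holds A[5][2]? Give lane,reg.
r: 5->gid=5,r8=0  c: 2->tid=1,i&1=0
L=5*4+1=21  i=0*2+0=0

21,0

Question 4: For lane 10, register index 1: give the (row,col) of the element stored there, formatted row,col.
2,5

lane 10⇒10/4=2, 10 mod 4=2
i=1  r:2+0⇒2  c:2·2+1⇒5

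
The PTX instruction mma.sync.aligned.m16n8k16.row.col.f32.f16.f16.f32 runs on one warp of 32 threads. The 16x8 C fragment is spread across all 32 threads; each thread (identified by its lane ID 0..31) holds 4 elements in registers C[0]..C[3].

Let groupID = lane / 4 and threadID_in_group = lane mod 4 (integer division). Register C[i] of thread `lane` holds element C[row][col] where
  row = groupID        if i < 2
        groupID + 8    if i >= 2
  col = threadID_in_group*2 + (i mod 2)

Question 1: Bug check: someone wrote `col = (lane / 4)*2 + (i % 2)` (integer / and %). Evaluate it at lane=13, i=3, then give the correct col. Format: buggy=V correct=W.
buggy=7 correct=3

`(lane / 4)*2 + (i % 2)`[13,3]->7
13: g=3,t=1
[3] (3+8,1*2+1) = (11,3)
col: 7 vs 3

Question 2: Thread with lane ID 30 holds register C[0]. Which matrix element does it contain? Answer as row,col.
30: gid=7,tid=2
[0] (7+0,2*2+0) = (7,4)

7,4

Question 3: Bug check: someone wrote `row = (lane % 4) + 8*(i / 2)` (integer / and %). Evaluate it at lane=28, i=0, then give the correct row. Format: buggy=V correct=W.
`(lane % 4) + 8*(i / 2)`[28,0]→0
L=28→G=28>>2=7, T=28&3=0
[0]→row 7+0=7  col 0·2+0=0
row: 0 vs 7

buggy=0 correct=7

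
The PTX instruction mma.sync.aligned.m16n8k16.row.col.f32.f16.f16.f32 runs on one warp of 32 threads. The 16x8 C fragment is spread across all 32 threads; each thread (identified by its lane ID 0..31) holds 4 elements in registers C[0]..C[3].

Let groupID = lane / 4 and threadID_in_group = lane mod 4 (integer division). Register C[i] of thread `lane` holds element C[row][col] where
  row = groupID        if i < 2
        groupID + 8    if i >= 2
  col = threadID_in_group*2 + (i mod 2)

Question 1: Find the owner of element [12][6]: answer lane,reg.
r:12=>grp=4,rB=1  c:6=>tig=3,lo=0
L=4*4+3=19  i=1*2+0=2

19,2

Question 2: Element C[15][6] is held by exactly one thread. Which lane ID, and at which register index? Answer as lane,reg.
r=15->g=7,rb=1  c=6->t=3,b0=0
L=7*4+3=31  i=1*2+0=2

31,2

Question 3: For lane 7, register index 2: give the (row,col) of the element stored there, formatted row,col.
7: grp=1,tig=3
[2] (1+8,3*2+0) = (9,6)

9,6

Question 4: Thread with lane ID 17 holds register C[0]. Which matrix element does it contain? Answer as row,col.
17: gid=4,tid=1
[0] (4+0,1*2+0) = (4,2)

4,2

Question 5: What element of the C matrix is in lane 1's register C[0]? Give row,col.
lane 1→1/4=0, 1 mod 4=1
i=0  r:0+0→0  c:2·1+0→2

0,2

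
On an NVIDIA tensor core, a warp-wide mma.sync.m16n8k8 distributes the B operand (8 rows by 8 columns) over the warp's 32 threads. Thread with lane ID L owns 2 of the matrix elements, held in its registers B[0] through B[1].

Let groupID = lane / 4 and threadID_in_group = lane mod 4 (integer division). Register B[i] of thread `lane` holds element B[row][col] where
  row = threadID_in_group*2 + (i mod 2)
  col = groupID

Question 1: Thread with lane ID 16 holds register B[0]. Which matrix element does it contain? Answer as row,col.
0,4

lane 16⇒16/4=4, 16 mod 4=0
i=0  r:2·0+0⇒0  c:4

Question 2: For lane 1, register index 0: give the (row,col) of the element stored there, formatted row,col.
2,0

1: G=0,T=1
[0] (1*2+0,0) = (2,0)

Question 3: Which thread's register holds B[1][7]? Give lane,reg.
28,1

c:7=>grp=7  r:1=>tig=0,lo=1
L=7*4+0=28  i=1=1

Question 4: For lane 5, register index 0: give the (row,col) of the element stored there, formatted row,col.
lane 5⇒5/4=1, 5 mod 4=1
i=0  r:2·1+0⇒2  c:1

2,1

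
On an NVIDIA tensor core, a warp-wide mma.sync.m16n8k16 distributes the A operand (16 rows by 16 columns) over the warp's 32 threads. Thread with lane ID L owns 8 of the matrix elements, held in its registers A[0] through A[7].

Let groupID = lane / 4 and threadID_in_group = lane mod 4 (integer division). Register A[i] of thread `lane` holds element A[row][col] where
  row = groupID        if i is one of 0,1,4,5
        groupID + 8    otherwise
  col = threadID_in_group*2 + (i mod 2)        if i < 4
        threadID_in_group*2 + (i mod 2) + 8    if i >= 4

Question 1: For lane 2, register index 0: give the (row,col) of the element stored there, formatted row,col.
0,4

2: gr=0,th=2
[0] (0+0,2*2+0+0) = (0,4)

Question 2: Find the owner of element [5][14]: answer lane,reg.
r=5⇒gr=5,Rb=0  c=14⇒Cb=1,th=3,odd=0
L=5*4+3=23  i=1*4+0*2+0=4

23,4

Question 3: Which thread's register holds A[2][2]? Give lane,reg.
9,0

r=2⇒gr=2,Rb=0  c=2⇒Cb=0,th=1,odd=0
L=2*4+1=9  i=0*4+0*2+0=0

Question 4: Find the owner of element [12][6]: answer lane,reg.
19,2

r=12→G=4,rhi=1  c=6→chi=0,T=3,p=0
L=4*4+3=19  i=0*4+1*2+0=2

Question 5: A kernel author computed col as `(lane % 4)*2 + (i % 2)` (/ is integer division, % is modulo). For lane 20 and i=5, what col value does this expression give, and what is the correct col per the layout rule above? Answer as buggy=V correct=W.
buggy=1 correct=9

`(lane % 4)*2 + (i % 2)`[20,5]⇒1
20: gr=5,th=0
[5] (5+0,0*2+1+8) = (5,9)
col: 1 vs 9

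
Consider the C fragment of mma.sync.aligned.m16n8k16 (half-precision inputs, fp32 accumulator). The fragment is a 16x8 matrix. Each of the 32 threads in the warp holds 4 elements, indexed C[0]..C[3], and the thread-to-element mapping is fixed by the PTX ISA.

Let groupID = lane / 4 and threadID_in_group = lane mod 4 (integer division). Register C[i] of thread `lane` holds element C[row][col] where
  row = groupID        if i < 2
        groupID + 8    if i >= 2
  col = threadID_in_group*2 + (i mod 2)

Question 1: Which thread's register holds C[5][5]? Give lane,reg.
r: 5->gid=5,r8=0  c: 5->tid=2,i&1=1
L=5*4+2=22  i=0*2+1=1

22,1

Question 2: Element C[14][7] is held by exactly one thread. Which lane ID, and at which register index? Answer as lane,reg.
27,3

r=14→G=6,rhi=1  c=7→T=3,p=1
L=6*4+3=27  i=1*2+1=3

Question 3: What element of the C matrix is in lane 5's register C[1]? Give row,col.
1,3

lane 5: gid=1 (5/4), tid=1 (5%4)
i=1: r=1+0=1, c=1*2+1=3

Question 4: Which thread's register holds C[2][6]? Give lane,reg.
11,0

r: 2->gid=2,r8=0  c: 6->tid=3,i&1=0
L=2*4+3=11  i=0*2+0=0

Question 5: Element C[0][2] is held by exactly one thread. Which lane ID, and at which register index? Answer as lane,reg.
r=0⇒gr=0,Rb=0  c=2⇒th=1,odd=0
L=0*4+1=1  i=0*2+0=0

1,0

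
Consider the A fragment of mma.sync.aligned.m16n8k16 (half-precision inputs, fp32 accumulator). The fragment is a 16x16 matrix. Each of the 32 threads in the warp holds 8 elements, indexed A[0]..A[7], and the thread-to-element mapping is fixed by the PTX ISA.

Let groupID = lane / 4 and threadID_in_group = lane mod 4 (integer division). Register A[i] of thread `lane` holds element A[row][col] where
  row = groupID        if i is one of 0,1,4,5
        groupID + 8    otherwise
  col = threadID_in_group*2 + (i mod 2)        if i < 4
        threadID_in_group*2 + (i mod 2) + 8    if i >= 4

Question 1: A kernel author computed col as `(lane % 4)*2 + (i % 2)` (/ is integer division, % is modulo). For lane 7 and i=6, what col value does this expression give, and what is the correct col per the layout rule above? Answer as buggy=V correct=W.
`(lane % 4)*2 + (i % 2)`[7,6]⇒6
lane 7⇒7/4=1, 7 mod 4=3
i=6  r:1+8⇒9  c:2·3+0+8⇒14
col: 6 vs 14

buggy=6 correct=14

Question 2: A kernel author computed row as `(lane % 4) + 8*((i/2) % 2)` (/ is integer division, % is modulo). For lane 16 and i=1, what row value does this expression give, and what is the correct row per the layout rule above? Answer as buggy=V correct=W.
buggy=0 correct=4

`(lane % 4) + 8*((i/2) % 2)`[16,1]→0
L=16→G=16>>2=4, T=16&3=0
[1]→row 4+0=4  col 0·2+1+0=1
row: 0 vs 4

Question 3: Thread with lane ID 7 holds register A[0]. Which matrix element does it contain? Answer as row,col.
L=7⇒gr=7>>2=1, th=7&3=3
[0]⇒row 1+0=1  col 3·2+0+0=6

1,6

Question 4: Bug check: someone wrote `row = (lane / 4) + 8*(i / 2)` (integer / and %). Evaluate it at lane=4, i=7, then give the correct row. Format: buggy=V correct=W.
buggy=25 correct=9

`(lane / 4) + 8*(i / 2)`[4,7]=>25
4: grp=1,tig=0
[7] (1+8,0*2+1+8) = (9,9)
row: 25 vs 9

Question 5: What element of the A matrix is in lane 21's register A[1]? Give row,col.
lane 21: G=5 (21/4), T=1 (21%4)
i=1: r=5+0=5, c=1*2+1+0=3

5,3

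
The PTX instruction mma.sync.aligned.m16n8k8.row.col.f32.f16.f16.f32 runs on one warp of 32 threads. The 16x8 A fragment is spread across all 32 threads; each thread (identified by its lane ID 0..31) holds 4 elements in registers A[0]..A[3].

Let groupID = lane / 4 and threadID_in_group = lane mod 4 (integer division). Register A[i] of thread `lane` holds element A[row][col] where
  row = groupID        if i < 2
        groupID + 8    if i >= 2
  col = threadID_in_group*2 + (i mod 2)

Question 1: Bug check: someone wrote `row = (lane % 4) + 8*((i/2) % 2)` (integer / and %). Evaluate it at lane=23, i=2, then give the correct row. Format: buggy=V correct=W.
`(lane % 4) + 8*((i/2) % 2)`[23,2]=>11
lane 23: grp=5 (23/4), tig=3 (23%4)
i=2: r=5+8=13, c=3*2+0=6
row: 11 vs 13

buggy=11 correct=13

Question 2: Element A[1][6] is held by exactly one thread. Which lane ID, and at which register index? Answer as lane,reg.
7,0

r=1->g=1,rb=0  c=6->t=3,b0=0
L=1*4+3=7  i=0*2+0=0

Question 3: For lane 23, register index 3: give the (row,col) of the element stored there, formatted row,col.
23: g=5,t=3
[3] (5+8,3*2+1) = (13,7)

13,7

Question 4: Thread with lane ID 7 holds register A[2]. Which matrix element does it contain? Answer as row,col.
9,6

7: G=1,T=3
[2] (1+8,3*2+0) = (9,6)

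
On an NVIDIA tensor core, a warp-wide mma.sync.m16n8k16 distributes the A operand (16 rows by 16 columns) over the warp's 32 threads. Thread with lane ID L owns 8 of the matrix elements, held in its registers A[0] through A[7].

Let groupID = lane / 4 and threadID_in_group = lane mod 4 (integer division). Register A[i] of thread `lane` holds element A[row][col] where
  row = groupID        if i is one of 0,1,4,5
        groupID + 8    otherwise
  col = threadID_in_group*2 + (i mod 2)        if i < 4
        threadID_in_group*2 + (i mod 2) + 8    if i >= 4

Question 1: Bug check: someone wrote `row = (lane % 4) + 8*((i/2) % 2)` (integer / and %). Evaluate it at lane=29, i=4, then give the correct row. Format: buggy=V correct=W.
`(lane % 4) + 8*((i/2) % 2)`[29,4]⇒1
L=29⇒gr=29>>2=7, th=29&3=1
[4]⇒row 7+0=7  col 1·2+0+8=10
row: 1 vs 7

buggy=1 correct=7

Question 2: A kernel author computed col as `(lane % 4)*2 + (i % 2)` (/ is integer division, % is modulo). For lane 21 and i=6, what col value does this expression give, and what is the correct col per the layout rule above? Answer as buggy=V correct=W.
`(lane % 4)*2 + (i % 2)`[21,6]⇒2
lane 21: gr=5 (21/4), th=1 (21%4)
i=6: r=5+8=13, c=1*2+0+8=10
col: 2 vs 10

buggy=2 correct=10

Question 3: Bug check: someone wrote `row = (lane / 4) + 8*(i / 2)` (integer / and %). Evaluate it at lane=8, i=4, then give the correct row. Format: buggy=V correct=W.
`(lane / 4) + 8*(i / 2)`[8,4]=>18
lane 8=>8/4=2, 8 mod 4=0
i=4  r:2+0=>2  c:2·0+0+8=>8
row: 18 vs 2

buggy=18 correct=2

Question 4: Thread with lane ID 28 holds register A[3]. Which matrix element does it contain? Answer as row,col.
L=28⇒gr=28>>2=7, th=28&3=0
[3]⇒row 7+8=15  col 0·2+1+0=1

15,1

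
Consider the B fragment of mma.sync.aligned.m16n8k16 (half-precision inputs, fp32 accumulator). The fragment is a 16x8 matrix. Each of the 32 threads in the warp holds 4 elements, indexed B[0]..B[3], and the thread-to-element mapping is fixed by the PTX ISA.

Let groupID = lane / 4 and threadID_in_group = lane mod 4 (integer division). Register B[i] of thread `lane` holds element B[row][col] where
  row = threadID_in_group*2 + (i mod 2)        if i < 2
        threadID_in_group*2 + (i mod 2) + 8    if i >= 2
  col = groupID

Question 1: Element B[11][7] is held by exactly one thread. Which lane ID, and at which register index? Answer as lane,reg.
29,3

c: 7->gid=7  r: 11->r8=1,tid=1,i&1=1
L=7*4+1=29  i=1*2+1=3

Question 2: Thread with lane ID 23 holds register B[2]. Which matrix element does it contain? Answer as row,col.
14,5

lane 23: gr=5 (23/4), th=3 (23%4)
i=2: r=3*2+0+8=14, c=gr=5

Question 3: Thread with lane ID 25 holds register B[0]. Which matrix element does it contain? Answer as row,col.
lane 25: G=6 (25/4), T=1 (25%4)
i=0: r=1*2+0+0=2, c=G=6

2,6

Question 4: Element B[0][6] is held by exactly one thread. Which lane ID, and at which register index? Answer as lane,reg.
24,0

c=6⇒gr=6  r=0⇒Rb=0,th=0,odd=0
L=6*4+0=24  i=0*2+0=0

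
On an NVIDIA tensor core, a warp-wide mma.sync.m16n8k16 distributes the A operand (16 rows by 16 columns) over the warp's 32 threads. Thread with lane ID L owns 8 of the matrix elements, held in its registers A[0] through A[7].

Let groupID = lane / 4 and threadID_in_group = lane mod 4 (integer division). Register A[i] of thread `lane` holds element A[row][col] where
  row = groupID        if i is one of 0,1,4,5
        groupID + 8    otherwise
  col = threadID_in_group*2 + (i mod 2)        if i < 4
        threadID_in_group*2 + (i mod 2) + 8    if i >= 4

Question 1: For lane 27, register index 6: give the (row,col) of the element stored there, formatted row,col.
27: grp=6,tig=3
[6] (6+8,3*2+0+8) = (14,14)

14,14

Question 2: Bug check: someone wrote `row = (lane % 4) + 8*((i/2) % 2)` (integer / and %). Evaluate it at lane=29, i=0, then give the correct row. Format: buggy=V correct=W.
`(lane % 4) + 8*((i/2) % 2)`[29,0]→1
lane 29: G=7 (29/4), T=1 (29%4)
i=0: r=7+0=7, c=1*2+0+0=2
row: 1 vs 7

buggy=1 correct=7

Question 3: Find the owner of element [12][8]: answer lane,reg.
r: 12->gid=4,r8=1  c: 8->c8=1,tid=0,i&1=0
L=4*4+0=16  i=1*4+1*2+0=6

16,6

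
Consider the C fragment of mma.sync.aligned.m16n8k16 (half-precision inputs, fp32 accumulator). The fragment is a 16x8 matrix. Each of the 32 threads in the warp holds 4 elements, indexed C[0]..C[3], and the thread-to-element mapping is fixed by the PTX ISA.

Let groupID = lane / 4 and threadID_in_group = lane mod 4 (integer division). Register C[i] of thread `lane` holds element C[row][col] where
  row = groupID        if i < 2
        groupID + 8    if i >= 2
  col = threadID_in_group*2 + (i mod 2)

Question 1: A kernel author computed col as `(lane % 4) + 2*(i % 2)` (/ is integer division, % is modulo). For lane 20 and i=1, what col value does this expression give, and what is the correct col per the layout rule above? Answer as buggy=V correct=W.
`(lane % 4) + 2*(i % 2)`[20,1]⇒2
lane 20⇒20/4=5, 20 mod 4=0
i=1  r:5+0⇒5  c:2·0+1⇒1
col: 2 vs 1

buggy=2 correct=1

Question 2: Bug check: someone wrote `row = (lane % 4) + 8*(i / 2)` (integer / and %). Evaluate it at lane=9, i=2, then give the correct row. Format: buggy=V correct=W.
`(lane % 4) + 8*(i / 2)`[9,2]->9
lane 9->9/4=2, 9 mod 4=1
i=2  r:2+8->10  c:2·1+0->2
row: 9 vs 10

buggy=9 correct=10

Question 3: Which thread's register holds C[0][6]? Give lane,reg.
r=0⇒gr=0,Rb=0  c=6⇒th=3,odd=0
L=0*4+3=3  i=0*2+0=0

3,0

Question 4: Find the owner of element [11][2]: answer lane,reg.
13,2

r=11->g=3,rb=1  c=2->t=1,b0=0
L=3*4+1=13  i=1*2+0=2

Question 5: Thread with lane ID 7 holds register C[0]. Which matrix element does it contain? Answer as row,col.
1,6

lane 7: gr=1 (7/4), th=3 (7%4)
i=0: r=1+0=1, c=3*2+0=6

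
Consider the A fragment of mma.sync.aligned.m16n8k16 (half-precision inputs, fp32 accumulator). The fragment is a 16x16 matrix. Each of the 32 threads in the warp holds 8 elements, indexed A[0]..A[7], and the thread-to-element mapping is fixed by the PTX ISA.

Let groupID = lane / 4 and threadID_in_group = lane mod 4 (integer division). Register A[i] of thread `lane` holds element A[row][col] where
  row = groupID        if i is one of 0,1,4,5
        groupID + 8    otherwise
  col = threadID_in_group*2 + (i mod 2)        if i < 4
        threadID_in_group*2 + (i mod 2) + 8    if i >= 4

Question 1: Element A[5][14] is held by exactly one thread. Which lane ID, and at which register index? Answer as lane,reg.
23,4

r: 5->gid=5,r8=0  c: 14->c8=1,tid=3,i&1=0
L=5*4+3=23  i=1*4+0*2+0=4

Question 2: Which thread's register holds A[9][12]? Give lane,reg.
6,6

r: 9->gid=1,r8=1  c: 12->c8=1,tid=2,i&1=0
L=1*4+2=6  i=1*4+1*2+0=6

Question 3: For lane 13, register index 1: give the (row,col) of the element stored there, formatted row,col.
3,3

L=13=>grp=13>>2=3, tig=13&3=1
[1]=>row 3+0=3  col 1·2+1+0=3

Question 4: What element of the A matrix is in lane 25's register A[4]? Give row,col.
25: g=6,t=1
[4] (6+0,1*2+0+8) = (6,10)

6,10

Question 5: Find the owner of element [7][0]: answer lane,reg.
r=7->g=7,rb=0  c=0->cb=0,t=0,b0=0
L=7*4+0=28  i=0*4+0*2+0=0

28,0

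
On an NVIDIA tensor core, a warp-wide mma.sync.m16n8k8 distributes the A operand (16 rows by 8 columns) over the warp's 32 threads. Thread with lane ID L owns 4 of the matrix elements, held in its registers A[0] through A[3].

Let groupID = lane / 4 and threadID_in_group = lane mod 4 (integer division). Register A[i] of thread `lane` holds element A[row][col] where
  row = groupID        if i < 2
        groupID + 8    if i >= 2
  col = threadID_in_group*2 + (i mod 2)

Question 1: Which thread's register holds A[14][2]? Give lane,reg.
25,2

r: 14->gid=6,r8=1  c: 2->tid=1,i&1=0
L=6*4+1=25  i=1*2+0=2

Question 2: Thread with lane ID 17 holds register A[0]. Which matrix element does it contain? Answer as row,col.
lane 17->17/4=4, 17 mod 4=1
i=0  r:4+0->4  c:2·1+0->2

4,2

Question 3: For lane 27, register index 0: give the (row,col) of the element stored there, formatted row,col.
6,6

L=27⇒gr=27>>2=6, th=27&3=3
[0]⇒row 6+0=6  col 3·2+0=6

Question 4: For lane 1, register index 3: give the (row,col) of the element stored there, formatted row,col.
lane 1: gr=0 (1/4), th=1 (1%4)
i=3: r=0+8=8, c=1*2+1=3

8,3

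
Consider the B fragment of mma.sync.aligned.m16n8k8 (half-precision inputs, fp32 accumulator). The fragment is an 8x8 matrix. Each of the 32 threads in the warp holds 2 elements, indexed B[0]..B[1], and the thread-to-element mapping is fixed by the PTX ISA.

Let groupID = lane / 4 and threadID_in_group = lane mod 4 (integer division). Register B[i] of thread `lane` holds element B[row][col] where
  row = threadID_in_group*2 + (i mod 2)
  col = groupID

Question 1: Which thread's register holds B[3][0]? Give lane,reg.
1,1

c=0⇒gr=0  r=3⇒th=1,odd=1
L=0*4+1=1  i=1=1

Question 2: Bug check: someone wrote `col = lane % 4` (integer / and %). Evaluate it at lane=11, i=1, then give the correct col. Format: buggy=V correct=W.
`lane % 4`[11,1]=>3
L=11=>grp=11>>2=2, tig=11&3=3
[1]=>row 3·2+1=7  col grp=2
col: 3 vs 2

buggy=3 correct=2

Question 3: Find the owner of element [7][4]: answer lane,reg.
19,1

c=4→G=4  r=7→T=3,p=1
L=4*4+3=19  i=1=1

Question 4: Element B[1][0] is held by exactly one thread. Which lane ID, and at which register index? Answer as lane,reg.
0,1

c: 0->gid=0  r: 1->tid=0,i&1=1
L=0*4+0=0  i=1=1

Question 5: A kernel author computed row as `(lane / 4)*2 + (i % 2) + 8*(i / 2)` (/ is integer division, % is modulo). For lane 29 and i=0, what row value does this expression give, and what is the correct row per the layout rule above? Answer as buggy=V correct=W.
`(lane / 4)*2 + (i % 2) + 8*(i / 2)`[29,0]=>14
lane 29=>29/4=7, 29 mod 4=1
i=0  r:2·1+0=>2  c:7
row: 14 vs 2

buggy=14 correct=2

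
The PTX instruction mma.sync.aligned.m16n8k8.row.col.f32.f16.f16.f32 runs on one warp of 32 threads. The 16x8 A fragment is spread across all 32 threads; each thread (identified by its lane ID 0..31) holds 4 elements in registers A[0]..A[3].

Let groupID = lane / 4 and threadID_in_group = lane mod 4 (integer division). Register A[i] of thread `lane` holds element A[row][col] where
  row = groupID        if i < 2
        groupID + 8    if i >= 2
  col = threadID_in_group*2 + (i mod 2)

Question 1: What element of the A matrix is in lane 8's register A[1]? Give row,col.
lane 8⇒8/4=2, 8 mod 4=0
i=1  r:2+0⇒2  c:2·0+1⇒1

2,1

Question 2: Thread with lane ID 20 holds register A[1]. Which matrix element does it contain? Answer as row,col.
lane 20: g=5 (20/4), t=0 (20%4)
i=1: r=5+0=5, c=0*2+1=1

5,1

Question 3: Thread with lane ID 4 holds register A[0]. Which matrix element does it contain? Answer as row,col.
1,0

4: grp=1,tig=0
[0] (1+0,0*2+0) = (1,0)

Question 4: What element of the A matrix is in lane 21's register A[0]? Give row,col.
5,2

lane 21=>21/4=5, 21 mod 4=1
i=0  r:5+0=>5  c:2·1+0=>2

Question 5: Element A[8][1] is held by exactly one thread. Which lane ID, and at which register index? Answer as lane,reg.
r=8→G=0,rhi=1  c=1→T=0,p=1
L=0*4+0=0  i=1*2+1=3

0,3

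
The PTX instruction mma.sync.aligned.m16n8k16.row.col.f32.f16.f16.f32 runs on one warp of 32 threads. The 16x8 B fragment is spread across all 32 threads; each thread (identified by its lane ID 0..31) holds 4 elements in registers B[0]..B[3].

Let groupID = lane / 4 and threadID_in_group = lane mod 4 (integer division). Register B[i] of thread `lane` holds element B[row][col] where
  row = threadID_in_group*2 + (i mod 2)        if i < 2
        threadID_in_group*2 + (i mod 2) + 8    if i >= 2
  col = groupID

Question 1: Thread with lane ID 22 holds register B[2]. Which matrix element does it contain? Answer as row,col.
12,5

lane 22: grp=5 (22/4), tig=2 (22%4)
i=2: r=2*2+0+8=12, c=grp=5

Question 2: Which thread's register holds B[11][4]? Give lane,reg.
17,3

c=4→G=4  r=11→rhi=1,T=1,p=1
L=4*4+1=17  i=1*2+1=3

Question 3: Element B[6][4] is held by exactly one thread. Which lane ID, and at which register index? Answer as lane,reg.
19,0

c:4=>grp=4  r:6=>rB=0,tig=3,lo=0
L=4*4+3=19  i=0*2+0=0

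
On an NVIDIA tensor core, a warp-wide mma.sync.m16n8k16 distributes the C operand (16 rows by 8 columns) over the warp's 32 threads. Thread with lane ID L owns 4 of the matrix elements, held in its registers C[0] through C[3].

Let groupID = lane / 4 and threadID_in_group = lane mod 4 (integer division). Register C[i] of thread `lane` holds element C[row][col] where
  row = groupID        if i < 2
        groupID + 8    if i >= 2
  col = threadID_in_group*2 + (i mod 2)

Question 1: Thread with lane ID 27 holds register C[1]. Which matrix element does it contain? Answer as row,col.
lane 27=>27/4=6, 27 mod 4=3
i=1  r:6+0=>6  c:2·3+1=>7

6,7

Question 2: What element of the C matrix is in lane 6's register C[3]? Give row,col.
L=6⇒gr=6>>2=1, th=6&3=2
[3]⇒row 1+8=9  col 2·2+1=5

9,5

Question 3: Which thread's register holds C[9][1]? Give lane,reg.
4,3

r:9=>grp=1,rB=1  c:1=>tig=0,lo=1
L=1*4+0=4  i=1*2+1=3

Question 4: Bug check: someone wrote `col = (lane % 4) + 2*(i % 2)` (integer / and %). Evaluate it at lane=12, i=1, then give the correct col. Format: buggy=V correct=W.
`(lane % 4) + 2*(i % 2)`[12,1]→2
L=12→G=12>>2=3, T=12&3=0
[1]→row 3+0=3  col 0·2+1=1
col: 2 vs 1

buggy=2 correct=1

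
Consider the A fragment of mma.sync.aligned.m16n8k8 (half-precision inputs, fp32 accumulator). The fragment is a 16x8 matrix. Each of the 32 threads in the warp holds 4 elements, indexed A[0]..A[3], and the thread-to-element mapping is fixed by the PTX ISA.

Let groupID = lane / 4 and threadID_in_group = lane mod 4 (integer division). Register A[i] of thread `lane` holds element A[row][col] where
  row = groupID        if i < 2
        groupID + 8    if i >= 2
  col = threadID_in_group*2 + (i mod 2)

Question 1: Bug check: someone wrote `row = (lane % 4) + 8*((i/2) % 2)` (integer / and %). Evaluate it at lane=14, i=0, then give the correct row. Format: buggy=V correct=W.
`(lane % 4) + 8*((i/2) % 2)`[14,0]->2
14: g=3,t=2
[0] (3+0,2*2+0) = (3,4)
row: 2 vs 3

buggy=2 correct=3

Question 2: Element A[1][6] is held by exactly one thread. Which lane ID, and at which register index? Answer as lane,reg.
r=1→G=1,rhi=0  c=6→T=3,p=0
L=1*4+3=7  i=0*2+0=0

7,0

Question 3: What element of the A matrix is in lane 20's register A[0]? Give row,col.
5,0

lane 20=>20/4=5, 20 mod 4=0
i=0  r:5+0=>5  c:2·0+0=>0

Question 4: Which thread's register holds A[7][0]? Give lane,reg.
28,0

r=7→G=7,rhi=0  c=0→T=0,p=0
L=7*4+0=28  i=0*2+0=0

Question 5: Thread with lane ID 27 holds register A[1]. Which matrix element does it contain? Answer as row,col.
6,7

27: gr=6,th=3
[1] (6+0,3*2+1) = (6,7)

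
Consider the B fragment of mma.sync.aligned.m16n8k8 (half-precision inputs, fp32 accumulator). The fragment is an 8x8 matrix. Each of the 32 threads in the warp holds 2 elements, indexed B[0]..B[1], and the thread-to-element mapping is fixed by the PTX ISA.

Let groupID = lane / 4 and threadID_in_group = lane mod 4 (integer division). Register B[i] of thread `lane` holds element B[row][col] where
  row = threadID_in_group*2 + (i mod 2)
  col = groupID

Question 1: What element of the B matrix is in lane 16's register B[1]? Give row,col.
16: g=4,t=0
[1] (0*2+1,4) = (1,4)

1,4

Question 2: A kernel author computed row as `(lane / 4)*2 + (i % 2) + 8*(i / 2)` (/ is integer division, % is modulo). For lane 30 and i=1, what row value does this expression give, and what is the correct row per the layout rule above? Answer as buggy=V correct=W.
`(lane / 4)*2 + (i % 2) + 8*(i / 2)`[30,1]->15
L=30->gid=30>>2=7, tid=30&3=2
[1]->row 2·2+1=5  col gid=7
row: 15 vs 5

buggy=15 correct=5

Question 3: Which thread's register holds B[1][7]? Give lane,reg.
28,1

c: 7->gid=7  r: 1->tid=0,i&1=1
L=7*4+0=28  i=1=1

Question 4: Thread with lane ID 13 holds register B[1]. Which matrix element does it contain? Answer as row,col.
L=13=>grp=13>>2=3, tig=13&3=1
[1]=>row 1·2+1=3  col grp=3

3,3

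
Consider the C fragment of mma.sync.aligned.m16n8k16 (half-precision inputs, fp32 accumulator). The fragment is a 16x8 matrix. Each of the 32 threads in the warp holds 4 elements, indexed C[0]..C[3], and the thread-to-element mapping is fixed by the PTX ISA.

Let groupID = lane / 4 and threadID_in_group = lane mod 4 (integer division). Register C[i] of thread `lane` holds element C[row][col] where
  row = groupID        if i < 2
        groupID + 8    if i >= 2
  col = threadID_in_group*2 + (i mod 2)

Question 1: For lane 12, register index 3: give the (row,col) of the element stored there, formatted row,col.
11,1

12: g=3,t=0
[3] (3+8,0*2+1) = (11,1)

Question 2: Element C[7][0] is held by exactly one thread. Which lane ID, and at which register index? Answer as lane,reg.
28,0

r=7⇒gr=7,Rb=0  c=0⇒th=0,odd=0
L=7*4+0=28  i=0*2+0=0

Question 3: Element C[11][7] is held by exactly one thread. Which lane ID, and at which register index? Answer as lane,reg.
r=11->g=3,rb=1  c=7->t=3,b0=1
L=3*4+3=15  i=1*2+1=3

15,3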